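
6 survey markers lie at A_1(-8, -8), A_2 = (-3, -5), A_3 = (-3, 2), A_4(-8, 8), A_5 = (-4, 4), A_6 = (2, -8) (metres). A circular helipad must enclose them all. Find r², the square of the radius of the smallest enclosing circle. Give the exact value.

89

The farthest pair is A_4–A_6 with squared distance 356. The circle on this segment as diameter has centre (-3, 0) and r² = 356/4 = 89.
Check A_1: distance² to centre = 89 ≤ 89, so it lies inside.
All remaining points lie in this disk, and no smaller disk contains both endpoints, so this is the minimum enclosing circle.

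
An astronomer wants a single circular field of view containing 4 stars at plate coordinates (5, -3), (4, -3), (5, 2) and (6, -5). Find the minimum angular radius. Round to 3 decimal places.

A smallest enclosing disk is always determined by at most three of the input points on its boundary.
The farthest pair is (5, 2)–(6, -5) with squared distance 50. The circle on this segment as diameter has centre (5.5, -1.5) and r² = 50/4 = 12.5.
Check (5, -3): distance² to centre = 2.5 ≤ 12.5, so it lies inside.
All remaining points lie in this disk, and no smaller disk contains both endpoints, so this is the minimum enclosing circle.
r = √(12.5) ≈ 3.536.

3.536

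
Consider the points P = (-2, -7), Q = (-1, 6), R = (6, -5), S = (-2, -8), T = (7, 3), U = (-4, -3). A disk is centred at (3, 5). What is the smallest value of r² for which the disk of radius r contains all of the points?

194

The required radius is the distance from (3, 5) to the farthest point.
Squared distances: 169, 17, 109, 194, 20, 113.
Maximum is 194, attained at S.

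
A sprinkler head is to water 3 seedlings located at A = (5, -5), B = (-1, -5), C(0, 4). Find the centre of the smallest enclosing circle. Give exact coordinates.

Side lengths²: AB² = 36, AC² = 106, BC² = 82.
Since AC² = 106 < 82 + 36 = 118, the triangle is acute, so the smallest enclosing circle is the circumcircle.
Circumcentre = (2, -7/9), r² = 2173/81.
Centre = (2, -7/9).

(2, -7/9)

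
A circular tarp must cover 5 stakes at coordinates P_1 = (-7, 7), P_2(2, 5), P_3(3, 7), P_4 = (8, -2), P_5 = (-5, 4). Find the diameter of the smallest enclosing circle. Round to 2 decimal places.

The minimum enclosing circle of a finite set is fixed by two of the points (as a diameter) or three (as a circumcircle).
The farthest pair is P_1–P_4 with squared distance 306. The circle on this segment as diameter has centre (0.5, 2.5) and r² = 306/4 = 76.5.
Check P_2: distance² to centre = 8.5 ≤ 76.5, so it lies inside.
All remaining points lie in this disk, and no smaller disk contains both endpoints, so this is the minimum enclosing circle.
Diameter = 2r = 2√(76.5) ≈ 17.49.

17.49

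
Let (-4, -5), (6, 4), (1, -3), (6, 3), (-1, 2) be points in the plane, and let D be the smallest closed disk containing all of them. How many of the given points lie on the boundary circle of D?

The farthest pair is (-4, -5)–(6, 4) with squared distance 181. The circle on this segment as diameter has centre (1, -0.5) and r² = 181/4 = 45.25.
Check (1, -3): distance² to centre = 6.25 ≤ 45.25, so it lies inside.
All remaining points lie in this disk, and no smaller disk contains both endpoints, so this is the minimum enclosing circle.
The points at distance exactly r from the centre are (-4, -5), (6, 4) — 2 points.

2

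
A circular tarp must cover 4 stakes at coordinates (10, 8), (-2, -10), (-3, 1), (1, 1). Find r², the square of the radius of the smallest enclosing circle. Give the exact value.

The minimum enclosing circle of a finite set is fixed by two of the points (as a diameter) or three (as a circumcircle).
The farthest pair is (10, 8)–(-2, -10) with squared distance 468. The circle on this segment as diameter has centre (4, -1) and r² = 468/4 = 117.
Check (-3, 1): distance² to centre = 53 ≤ 117, so it lies inside.
All remaining points lie in this disk, and no smaller disk contains both endpoints, so this is the minimum enclosing circle.

117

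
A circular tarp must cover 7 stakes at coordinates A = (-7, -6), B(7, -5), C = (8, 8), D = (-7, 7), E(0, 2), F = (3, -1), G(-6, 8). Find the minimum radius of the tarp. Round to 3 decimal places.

10.259

The minimum enclosing circle of a finite set is fixed by two of the points (as a diameter) or three (as a circumcircle).
The farthest pair is A–C with squared distance 421. The circle on this segment as diameter has centre (0.5, 1) and r² = 421/4 = 105.25.
Check B: distance² to centre = 78.25 ≤ 105.25, so it lies inside.
All remaining points lie in this disk, and no smaller disk contains both endpoints, so this is the minimum enclosing circle.
r = √(105.25) ≈ 10.259.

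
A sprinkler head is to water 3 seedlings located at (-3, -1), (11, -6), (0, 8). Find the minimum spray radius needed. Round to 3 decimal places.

8.902

Call the three points A, B, C in the order given.
Side lengths²: AB² = 221, AC² = 90, BC² = 317.
Since BC² = 317 ≥ 221 + 90 = 311, the angle opposite BC is not acute, so the smallest enclosing circle has BC as diameter.
Centre = midpoint of BC = (5.5, 1), r² = 317/4 = 79.25.
r = √(79.25) ≈ 8.902.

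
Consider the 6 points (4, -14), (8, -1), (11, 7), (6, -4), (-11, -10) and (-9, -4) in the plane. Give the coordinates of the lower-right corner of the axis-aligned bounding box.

x-range [-11, 11], y-range [-14, 7].
The lower-right corner is (11, -14).

(11, -14)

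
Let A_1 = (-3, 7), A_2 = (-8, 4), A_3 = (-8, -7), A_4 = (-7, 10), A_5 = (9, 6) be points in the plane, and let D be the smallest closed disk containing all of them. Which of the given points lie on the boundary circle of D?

By Welzl's lemma the MEC is supported by two points (diametrically opposite) or three points (on a circumcircle).
The minimum enclosing circle is determined by three boundary points: A_3, A_4, A_5.
Their circumcentre is (-50/69, 76/69) with r² = 564485/4761.
The farthest remaining point A_2 is at distance² 292004/4761 ≤ 564485/4761.
The points at distance exactly r from the centre are A_3, A_4, A_5 — 3 points.

A_3, A_4, A_5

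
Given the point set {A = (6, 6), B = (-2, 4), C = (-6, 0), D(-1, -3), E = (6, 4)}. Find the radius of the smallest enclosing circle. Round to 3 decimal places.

6.708

A smallest enclosing disk is always determined by at most three of the input points on its boundary.
The farthest pair is A–C with squared distance 180. The circle on this segment as diameter has centre (0, 3) and r² = 180/4 = 45.
Check B: distance² to centre = 5 ≤ 45, so it lies inside.
All remaining points lie in this disk, and no smaller disk contains both endpoints, so this is the minimum enclosing circle.
r = √45 ≈ 6.708.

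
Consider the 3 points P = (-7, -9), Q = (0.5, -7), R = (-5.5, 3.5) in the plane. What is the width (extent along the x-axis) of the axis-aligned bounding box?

7.5

max x = 0.5, min x = -7, so width = 7.5.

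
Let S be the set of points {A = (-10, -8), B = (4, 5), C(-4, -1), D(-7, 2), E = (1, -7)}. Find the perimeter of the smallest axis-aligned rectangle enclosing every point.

Width = max x − min x = 4 − (-10) = 14.
Height = max y − min y = 5 − (-8) = 13.
Perimeter = 2(14 + 13) = 54.

54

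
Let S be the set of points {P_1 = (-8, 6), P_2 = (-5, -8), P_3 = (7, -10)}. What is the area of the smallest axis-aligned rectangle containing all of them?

x ranges over [-8, 7], width 15.
y ranges over [-10, 6], height 16.
Area = 15 × 16 = 240.

240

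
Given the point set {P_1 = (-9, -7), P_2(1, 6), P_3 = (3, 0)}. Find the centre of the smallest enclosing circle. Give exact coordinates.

(-4, -0.5)

Side lengths²: P_1P_2² = 269, P_1P_3² = 193, P_2P_3² = 40.
Since P_1P_2² = 269 ≥ 193 + 40 = 233, the angle opposite P_1P_2 is not acute, so the smallest enclosing circle has P_1P_2 as diameter.
Centre = midpoint of P_1P_2 = (-4, -0.5), r² = 269/4 = 67.25.
Centre = (-4, -0.5).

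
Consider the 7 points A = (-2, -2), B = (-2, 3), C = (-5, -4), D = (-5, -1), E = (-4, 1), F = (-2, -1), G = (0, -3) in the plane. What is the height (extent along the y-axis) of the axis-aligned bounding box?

max y = 3, min y = -4, so height = 7.

7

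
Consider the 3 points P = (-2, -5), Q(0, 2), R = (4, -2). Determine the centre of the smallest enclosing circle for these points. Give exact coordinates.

Side lengths²: PQ² = 53, PR² = 45, QR² = 32.
Since PQ² = 53 < 45 + 32 = 77, the triangle is acute, so the smallest enclosing circle is the circumcircle.
Circumcentre = (1/6, -11/6), r² = 265/18.
Centre = (1/6, -11/6).

(1/6, -11/6)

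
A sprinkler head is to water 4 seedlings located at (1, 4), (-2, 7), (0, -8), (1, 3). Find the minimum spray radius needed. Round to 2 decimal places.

7.57

By Welzl's lemma the MEC is supported by two points (diametrically opposite) or three points (on a circumcircle).
The farthest pair is (-2, 7)–(0, -8) with squared distance 229. The circle on this segment as diameter has centre (-1, -0.5) and r² = 229/4 = 57.25.
Check (1, 4): distance² to centre = 24.25 ≤ 57.25, so it lies inside.
All remaining points lie in this disk, and no smaller disk contains both endpoints, so this is the minimum enclosing circle.
r = √(57.25) ≈ 7.57.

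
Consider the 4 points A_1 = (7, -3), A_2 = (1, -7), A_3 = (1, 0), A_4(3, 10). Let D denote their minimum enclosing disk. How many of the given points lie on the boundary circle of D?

By Welzl's lemma the MEC is supported by two points (diametrically opposite) or three points (on a circumcircle).
The farthest pair is A_2–A_4 with squared distance 293. The circle on this segment as diameter has centre (2, 1.5) and r² = 293/4 = 73.25.
Check A_1: distance² to centre = 45.25 ≤ 73.25, so it lies inside.
All remaining points lie in this disk, and no smaller disk contains both endpoints, so this is the minimum enclosing circle.
The points at distance exactly r from the centre are A_2, A_4 — 2 points.

2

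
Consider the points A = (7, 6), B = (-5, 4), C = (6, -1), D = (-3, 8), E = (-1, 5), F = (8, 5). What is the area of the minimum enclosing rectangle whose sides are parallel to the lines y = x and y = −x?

126

In coordinates u = x + y, v = x − y the rectangle is axis-aligned; the map (x,y)→(u,v) scales areas by 2.
u-values: 13, -1, 5, 5, 4, 13; range = 13 − (-1) = 14.
v-values: 1, -9, 7, -11, -6, 3; range = 7 − (-11) = 18.
Area = (14 × 18) / 2 = 126.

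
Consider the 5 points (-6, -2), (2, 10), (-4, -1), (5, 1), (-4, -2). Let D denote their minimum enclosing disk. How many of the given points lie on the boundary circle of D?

A smallest enclosing disk is always determined by at most three of the input points on its boundary.
The minimum enclosing circle is determined by three boundary points: (-6, -2), (2, 10), (5, 1).
Their circumcentre is (-5/3, 34/9) with r² = 4225/81.
The farthest remaining point (-4, -2) is at distance² 3145/81 ≤ 4225/81.
The points at distance exactly r from the centre are (-6, -2), (2, 10), (5, 1) — 3 points.

3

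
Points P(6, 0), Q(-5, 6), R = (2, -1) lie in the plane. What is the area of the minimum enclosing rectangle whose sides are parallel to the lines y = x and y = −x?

42.5

In coordinates u = x + y, v = x − y the rectangle is axis-aligned; the map (x,y)→(u,v) scales areas by 2.
u-values: 6, 1, 1; range = 6 − 1 = 5.
v-values: 6, -11, 3; range = 6 − (-11) = 17.
Area = (5 × 17) / 2 = 42.5.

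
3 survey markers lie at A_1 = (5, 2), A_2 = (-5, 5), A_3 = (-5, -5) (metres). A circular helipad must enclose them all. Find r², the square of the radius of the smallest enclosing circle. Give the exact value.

Side lengths²: A_1A_2² = 109, A_1A_3² = 149, A_2A_3² = 100.
Since A_1A_3² = 149 < 109 + 100 = 209, the triangle is acute, so the smallest enclosing circle is the circumcircle.
Circumcentre = (-1.05, 0), r² = 40.6025.

40.6025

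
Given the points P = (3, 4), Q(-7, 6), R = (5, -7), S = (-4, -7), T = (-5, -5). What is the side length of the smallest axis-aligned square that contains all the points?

13

The bounding box has width 12 and height 13.
An axis-aligned square enclosing the set must have side ≥ max(width, height).
So the minimum side is max(12, 13) = 13.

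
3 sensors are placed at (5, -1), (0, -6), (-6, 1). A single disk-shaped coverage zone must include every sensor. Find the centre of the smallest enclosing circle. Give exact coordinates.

(-15/26, -11/26)

Call the three points A, B, C in the order given.
Side lengths²: AB² = 50, AC² = 125, BC² = 85.
Since AC² = 125 < 85 + 50 = 135, the triangle is acute, so the smallest enclosing circle is the circumcircle.
Circumcentre = (-15/26, -11/26), r² = 10625/338.
Centre = (-15/26, -11/26).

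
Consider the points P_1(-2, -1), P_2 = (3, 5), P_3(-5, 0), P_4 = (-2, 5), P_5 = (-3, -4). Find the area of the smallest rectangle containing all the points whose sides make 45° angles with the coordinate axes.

In coordinates u = x + y, v = x − y the rectangle is axis-aligned; the map (x,y)→(u,v) scales areas by 2.
u-values: -3, 8, -5, 3, -7; range = 8 − (-7) = 15.
v-values: -1, -2, -5, -7, 1; range = 1 − (-7) = 8.
Area = (15 × 8) / 2 = 60.

60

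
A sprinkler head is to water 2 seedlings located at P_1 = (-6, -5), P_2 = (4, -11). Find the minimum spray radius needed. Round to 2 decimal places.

The smallest circle enclosing two points has them as diameter endpoints.
Centre = midpoint = (-1, -8); r² = |P_1P_2|²/4 = 136/4 = 34.
r = √34 ≈ 5.83.

5.83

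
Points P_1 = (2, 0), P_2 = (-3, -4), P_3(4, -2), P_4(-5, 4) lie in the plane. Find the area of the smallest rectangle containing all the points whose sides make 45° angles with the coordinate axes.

In coordinates u = x + y, v = x − y the rectangle is axis-aligned; the map (x,y)→(u,v) scales areas by 2.
u-values: 2, -7, 2, -1; range = 2 − (-7) = 9.
v-values: 2, 1, 6, -9; range = 6 − (-9) = 15.
Area = (9 × 15) / 2 = 67.5.

67.5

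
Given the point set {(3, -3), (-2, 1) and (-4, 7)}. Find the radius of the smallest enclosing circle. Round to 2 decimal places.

Call the three points A, B, C in the order given.
Side lengths²: AB² = 41, AC² = 149, BC² = 40.
Since AC² = 149 ≥ 41 + 40 = 81, the angle opposite AC is not acute, so the smallest enclosing circle has AC as diameter.
Centre = midpoint of AC = (-0.5, 2), r² = 149/4 = 37.25.
r = √(37.25) ≈ 6.10.

6.10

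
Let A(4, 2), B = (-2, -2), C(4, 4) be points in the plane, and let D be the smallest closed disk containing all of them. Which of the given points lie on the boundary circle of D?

Side lengths²: AB² = 52, AC² = 4, BC² = 72.
Since BC² = 72 ≥ 52 + 4 = 56, the angle opposite BC is not acute, so the smallest enclosing circle has BC as diameter.
Centre = midpoint of BC = (1, 1), r² = 72/4 = 18.
The points at distance exactly r from the centre are B, C — 2 points.

B, C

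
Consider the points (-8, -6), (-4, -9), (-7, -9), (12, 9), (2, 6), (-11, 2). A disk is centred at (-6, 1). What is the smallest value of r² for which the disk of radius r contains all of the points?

The required radius is the distance from (-6, 1) to the farthest point.
Squared distances: 53, 104, 101, 388, 89, 26.
Maximum is 388, attained at (12, 9).

388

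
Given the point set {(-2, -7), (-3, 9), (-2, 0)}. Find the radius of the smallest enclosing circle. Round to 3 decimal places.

8.016

Call the three points A, B, C in the order given.
Side lengths²: AB² = 257, AC² = 49, BC² = 82.
Since AB² = 257 ≥ 82 + 49 = 131, the angle opposite AB is not acute, so the smallest enclosing circle has AB as diameter.
Centre = midpoint of AB = (-2.5, 1), r² = 257/4 = 64.25.
r = √(64.25) ≈ 8.016.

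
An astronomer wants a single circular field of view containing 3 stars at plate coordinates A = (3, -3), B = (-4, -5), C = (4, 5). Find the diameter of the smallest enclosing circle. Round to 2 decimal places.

Side lengths²: AB² = 53, AC² = 65, BC² = 164.
Since BC² = 164 ≥ 65 + 53 = 118, the angle opposite BC is not acute, so the smallest enclosing circle has BC as diameter.
Centre = midpoint of BC = (0, 0), r² = 164/4 = 41.
Diameter = 2r = 2√41 ≈ 12.81.

12.81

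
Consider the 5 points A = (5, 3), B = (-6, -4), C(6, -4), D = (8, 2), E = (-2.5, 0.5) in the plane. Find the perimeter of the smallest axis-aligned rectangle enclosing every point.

42

Width = max x − min x = 8 − (-6) = 14.
Height = max y − min y = 3 − (-4) = 7.
Perimeter = 2(14 + 7) = 42.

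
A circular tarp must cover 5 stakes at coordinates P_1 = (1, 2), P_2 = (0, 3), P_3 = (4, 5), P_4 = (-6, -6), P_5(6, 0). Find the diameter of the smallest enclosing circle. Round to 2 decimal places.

14.87

The minimum enclosing circle of a finite set is fixed by two of the points (as a diameter) or three (as a circumcircle).
The farthest pair is P_3–P_4 with squared distance 221. The circle on this segment as diameter has centre (-1, -0.5) and r² = 221/4 = 55.25.
Check P_1: distance² to centre = 10.25 ≤ 55.25, so it lies inside.
All remaining points lie in this disk, and no smaller disk contains both endpoints, so this is the minimum enclosing circle.
Diameter = 2r = 2√(55.25) ≈ 14.87.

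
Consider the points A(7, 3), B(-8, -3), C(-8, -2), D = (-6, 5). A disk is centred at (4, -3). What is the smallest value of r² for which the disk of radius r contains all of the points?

164

The required radius is the distance from (4, -3) to the farthest point.
Squared distances: 45, 144, 145, 164.
Maximum is 164, attained at D.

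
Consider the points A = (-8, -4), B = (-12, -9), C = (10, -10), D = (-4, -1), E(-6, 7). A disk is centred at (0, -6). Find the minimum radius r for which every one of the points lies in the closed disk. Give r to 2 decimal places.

The required radius is the distance from (0, -6) to the farthest point.
Squared distances: 68, 153, 116, 41, 205.
Maximum is 205, attained at E.
r = √205 ≈ 14.32.

14.32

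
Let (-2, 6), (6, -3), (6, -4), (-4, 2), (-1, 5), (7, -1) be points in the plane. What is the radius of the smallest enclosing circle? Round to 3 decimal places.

By Welzl's lemma the MEC is supported by two points (diametrically opposite) or three points (on a circumcircle).
The farthest pair is (-2, 6)–(6, -4) with squared distance 164. The circle on this segment as diameter has centre (2, 1) and r² = 164/4 = 41.
Check (6, -3): distance² to centre = 32 ≤ 41, so it lies inside.
All remaining points lie in this disk, and no smaller disk contains both endpoints, so this is the minimum enclosing circle.
r = √41 ≈ 6.403.

6.403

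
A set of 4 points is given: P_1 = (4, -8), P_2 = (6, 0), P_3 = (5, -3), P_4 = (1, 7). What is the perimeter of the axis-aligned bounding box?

Width = max x − min x = 6 − 1 = 5.
Height = max y − min y = 7 − (-8) = 15.
Perimeter = 2(5 + 15) = 40.

40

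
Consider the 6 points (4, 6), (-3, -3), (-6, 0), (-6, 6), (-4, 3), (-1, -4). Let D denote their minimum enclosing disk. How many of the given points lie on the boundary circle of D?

3

The minimum enclosing circle of a finite set is fixed by two of the points (as a diameter) or three (as a circumcircle).
The minimum enclosing circle is determined by three boundary points: (4, 6), (-6, 6), (-1, -4).
Their circumcentre is (-1, 2.25) with r² = 39.0625.
The farthest remaining point (-3, -3) is at distance² 31.5625 ≤ 39.0625.
The points at distance exactly r from the centre are (4, 6), (-6, 6), (-1, -4) — 3 points.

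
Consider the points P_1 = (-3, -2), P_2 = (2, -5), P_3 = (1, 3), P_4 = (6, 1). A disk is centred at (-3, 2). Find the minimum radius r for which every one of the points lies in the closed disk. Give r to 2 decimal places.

9.06

The required radius is the distance from (-3, 2) to the farthest point.
Squared distances: 16, 74, 17, 82.
Maximum is 82, attained at P_4.
r = √82 ≈ 9.06.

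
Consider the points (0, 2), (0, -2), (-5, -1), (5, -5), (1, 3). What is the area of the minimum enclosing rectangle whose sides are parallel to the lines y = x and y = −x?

In coordinates u = x + y, v = x − y the rectangle is axis-aligned; the map (x,y)→(u,v) scales areas by 2.
u-values: 2, -2, -6, 0, 4; range = 4 − (-6) = 10.
v-values: -2, 2, -4, 10, -2; range = 10 − (-4) = 14.
Area = (10 × 14) / 2 = 70.

70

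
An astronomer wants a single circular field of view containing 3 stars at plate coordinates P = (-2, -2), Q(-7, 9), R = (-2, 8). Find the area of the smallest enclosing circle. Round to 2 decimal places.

114.67

Side lengths²: PQ² = 146, PR² = 100, QR² = 26.
Since PQ² = 146 ≥ 100 + 26 = 126, the angle opposite PQ is not acute, so the smallest enclosing circle has PQ as diameter.
Centre = midpoint of PQ = (-4.5, 3.5), r² = 146/4 = 36.5.
Area = π·r² = π·36.5 ≈ 114.67.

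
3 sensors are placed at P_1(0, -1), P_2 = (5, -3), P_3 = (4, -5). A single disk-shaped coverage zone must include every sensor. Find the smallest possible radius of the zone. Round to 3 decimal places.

Side lengths²: P_1P_2² = 29, P_1P_3² = 32, P_2P_3² = 5.
Since P_1P_3² = 32 < 29 + 5 = 34, the triangle is acute, so the smallest enclosing circle is the circumcircle.
Circumcentre = (13/6, -17/6), r² = 145/18.
r = √(145/18) ≈ 2.838.

2.838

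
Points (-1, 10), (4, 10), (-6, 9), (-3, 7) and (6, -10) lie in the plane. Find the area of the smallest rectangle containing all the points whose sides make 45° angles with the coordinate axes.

In coordinates u = x + y, v = x − y the rectangle is axis-aligned; the map (x,y)→(u,v) scales areas by 2.
u-values: 9, 14, 3, 4, -4; range = 14 − (-4) = 18.
v-values: -11, -6, -15, -10, 16; range = 16 − (-15) = 31.
Area = (18 × 31) / 2 = 279.

279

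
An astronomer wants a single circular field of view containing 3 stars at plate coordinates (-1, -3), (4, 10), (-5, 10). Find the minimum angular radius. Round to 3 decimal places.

Call the three points A, B, C in the order given.
Side lengths²: AB² = 194, AC² = 185, BC² = 81.
Since AB² = 194 < 185 + 81 = 266, the triangle is acute, so the smallest enclosing circle is the circumcircle.
Circumcentre = (-0.5, 111/26), r² = 17945/338.
r = √(17945/338) ≈ 7.286.

7.286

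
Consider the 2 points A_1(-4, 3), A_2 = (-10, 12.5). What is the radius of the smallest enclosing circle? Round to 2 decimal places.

5.62

The smallest circle enclosing two points has them as diameter endpoints.
Centre = midpoint = (-7, 7.75); r² = |A_1A_2|²/4 = 126.25/4 = 31.5625.
r = √(31.5625) ≈ 5.62.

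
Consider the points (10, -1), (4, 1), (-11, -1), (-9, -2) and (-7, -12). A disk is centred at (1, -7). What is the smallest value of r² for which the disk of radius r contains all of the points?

The required radius is the distance from (1, -7) to the farthest point.
Squared distances: 117, 73, 180, 125, 89.
Maximum is 180, attained at (-11, -1).

180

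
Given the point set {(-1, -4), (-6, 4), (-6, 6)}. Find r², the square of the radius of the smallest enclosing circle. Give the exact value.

31.25

Call the three points A, B, C in the order given.
Side lengths²: AB² = 89, AC² = 125, BC² = 4.
Since AC² = 125 ≥ 89 + 4 = 93, the angle opposite AC is not acute, so the smallest enclosing circle has AC as diameter.
Centre = midpoint of AC = (-3.5, 1), r² = 125/4 = 31.25.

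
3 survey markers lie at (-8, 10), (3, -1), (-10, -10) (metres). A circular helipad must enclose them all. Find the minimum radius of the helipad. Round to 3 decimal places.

10.215

Call the three points A, B, C in the order given.
Side lengths²: AB² = 242, AC² = 404, BC² = 250.
Since AC² = 404 < 250 + 242 = 492, the triangle is acute, so the smallest enclosing circle is the circumcircle.
Circumcentre = (-79/11, -2/11), r² = 12625/121.
r = √(12625/121) ≈ 10.215.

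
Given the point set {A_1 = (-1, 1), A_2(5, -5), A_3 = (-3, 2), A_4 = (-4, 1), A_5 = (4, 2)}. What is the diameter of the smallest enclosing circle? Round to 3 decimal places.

10.817

By Welzl's lemma the MEC is supported by two points (diametrically opposite) or three points (on a circumcircle).
The farthest pair is A_2–A_4 with squared distance 117. The circle on this segment as diameter has centre (0.5, -2) and r² = 117/4 = 29.25.
Check A_1: distance² to centre = 11.25 ≤ 29.25, so it lies inside.
All remaining points lie in this disk, and no smaller disk contains both endpoints, so this is the minimum enclosing circle.
Diameter = 2r = 2√(29.25) ≈ 10.817.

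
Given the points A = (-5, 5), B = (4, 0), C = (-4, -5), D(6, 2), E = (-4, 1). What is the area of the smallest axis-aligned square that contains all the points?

121

The bounding box has width 11 and height 10.
An axis-aligned square enclosing the set must have side ≥ max(width, height).
So the minimum side is max(11, 10) = 11.
Area = 11² = 121.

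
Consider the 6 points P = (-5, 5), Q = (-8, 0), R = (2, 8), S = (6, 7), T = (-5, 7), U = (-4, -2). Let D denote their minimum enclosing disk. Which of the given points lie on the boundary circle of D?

The farthest pair is Q–S with squared distance 245. The circle on this segment as diameter has centre (-1, 3.5) and r² = 245/4 = 61.25.
Check P: distance² to centre = 18.25 ≤ 61.25, so it lies inside.
All remaining points lie in this disk, and no smaller disk contains both endpoints, so this is the minimum enclosing circle.
The points at distance exactly r from the centre are Q, S — 2 points.

Q, S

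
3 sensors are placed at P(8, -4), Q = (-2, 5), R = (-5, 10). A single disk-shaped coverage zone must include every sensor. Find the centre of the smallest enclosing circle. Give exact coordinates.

(1.5, 3)

Side lengths²: PQ² = 181, PR² = 365, QR² = 34.
Since PR² = 365 ≥ 181 + 34 = 215, the angle opposite PR is not acute, so the smallest enclosing circle has PR as diameter.
Centre = midpoint of PR = (1.5, 3), r² = 365/4 = 91.25.
Centre = (1.5, 3).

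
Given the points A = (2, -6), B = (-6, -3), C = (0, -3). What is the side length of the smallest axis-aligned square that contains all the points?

The bounding box has width 8 and height 3.
An axis-aligned square enclosing the set must have side ≥ max(width, height).
So the minimum side is max(8, 3) = 8.

8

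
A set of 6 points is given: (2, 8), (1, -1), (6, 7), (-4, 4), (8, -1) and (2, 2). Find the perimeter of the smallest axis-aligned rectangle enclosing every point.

42

Width = max x − min x = 8 − (-4) = 12.
Height = max y − min y = 8 − (-1) = 9.
Perimeter = 2(12 + 9) = 42.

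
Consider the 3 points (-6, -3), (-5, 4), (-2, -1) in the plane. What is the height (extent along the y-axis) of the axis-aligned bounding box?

max y = 4, min y = -3, so height = 7.

7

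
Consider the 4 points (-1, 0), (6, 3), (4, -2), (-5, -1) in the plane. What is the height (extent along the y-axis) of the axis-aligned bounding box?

5

max y = 3, min y = -2, so height = 5.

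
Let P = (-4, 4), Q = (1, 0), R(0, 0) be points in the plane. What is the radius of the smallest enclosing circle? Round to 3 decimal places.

Side lengths²: PQ² = 41, PR² = 32, QR² = 1.
Since PQ² = 41 ≥ 32 + 1 = 33, the angle opposite PQ is not acute, so the smallest enclosing circle has PQ as diameter.
Centre = midpoint of PQ = (-1.5, 2), r² = 41/4 = 10.25.
r = √(10.25) ≈ 3.202.

3.202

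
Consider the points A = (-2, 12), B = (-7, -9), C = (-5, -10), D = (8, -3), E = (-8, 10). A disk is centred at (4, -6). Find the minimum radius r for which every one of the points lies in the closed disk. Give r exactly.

The required radius is the distance from (4, -6) to the farthest point.
Squared distances: 360, 130, 97, 25, 400.
Maximum is 400, attained at E.
r = √400 = 20.

20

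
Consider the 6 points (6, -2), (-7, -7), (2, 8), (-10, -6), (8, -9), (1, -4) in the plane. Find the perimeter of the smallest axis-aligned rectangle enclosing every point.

Width = max x − min x = 8 − (-10) = 18.
Height = max y − min y = 8 − (-9) = 17.
Perimeter = 2(18 + 17) = 70.

70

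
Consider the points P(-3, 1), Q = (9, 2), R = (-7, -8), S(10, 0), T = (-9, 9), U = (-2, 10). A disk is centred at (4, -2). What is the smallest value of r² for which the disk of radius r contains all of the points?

290

The required radius is the distance from (4, -2) to the farthest point.
Squared distances: 58, 41, 157, 40, 290, 180.
Maximum is 290, attained at T.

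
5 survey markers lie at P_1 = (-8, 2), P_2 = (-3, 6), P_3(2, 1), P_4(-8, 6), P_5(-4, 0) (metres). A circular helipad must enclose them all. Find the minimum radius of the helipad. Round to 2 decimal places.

5.59

A smallest enclosing disk is always determined by at most three of the input points on its boundary.
The farthest pair is P_3–P_4 with squared distance 125. The circle on this segment as diameter has centre (-3, 3.5) and r² = 125/4 = 31.25.
Check P_1: distance² to centre = 27.25 ≤ 31.25, so it lies inside.
All remaining points lie in this disk, and no smaller disk contains both endpoints, so this is the minimum enclosing circle.
r = √(31.25) ≈ 5.59.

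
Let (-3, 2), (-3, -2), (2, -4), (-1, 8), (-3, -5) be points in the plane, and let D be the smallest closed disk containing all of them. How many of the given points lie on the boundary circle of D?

The minimum enclosing circle of a finite set is fixed by two of the points (as a diameter) or three (as a circumcircle).
The minimum enclosing circle is determined by three boundary points: (2, -4), (-1, 8), (-3, -5).
Their circumcentre is (-71/42, 61/42) with r² = 38233/882.
The farthest remaining point (-3, -2) is at distance² 12025/882 ≤ 38233/882.
The points at distance exactly r from the centre are (2, -4), (-1, 8), (-3, -5) — 3 points.

3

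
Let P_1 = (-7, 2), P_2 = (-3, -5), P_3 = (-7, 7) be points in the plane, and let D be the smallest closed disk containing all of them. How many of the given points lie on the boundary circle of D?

2

Side lengths²: P_1P_2² = 65, P_1P_3² = 25, P_2P_3² = 160.
Since P_2P_3² = 160 ≥ 65 + 25 = 90, the angle opposite P_2P_3 is not acute, so the smallest enclosing circle has P_2P_3 as diameter.
Centre = midpoint of P_2P_3 = (-5, 1), r² = 160/4 = 40.
The points at distance exactly r from the centre are P_2, P_3 — 2 points.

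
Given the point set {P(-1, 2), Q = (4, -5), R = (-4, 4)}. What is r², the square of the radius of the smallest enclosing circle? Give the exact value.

Side lengths²: PQ² = 74, PR² = 13, QR² = 145.
Since QR² = 145 ≥ 74 + 13 = 87, the angle opposite QR is not acute, so the smallest enclosing circle has QR as diameter.
Centre = midpoint of QR = (0, -0.5), r² = 145/4 = 36.25.

36.25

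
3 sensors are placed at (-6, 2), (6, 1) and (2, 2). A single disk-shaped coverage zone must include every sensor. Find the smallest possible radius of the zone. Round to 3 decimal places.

6.021

Call the three points A, B, C in the order given.
Side lengths²: AB² = 145, AC² = 64, BC² = 17.
Since AB² = 145 ≥ 64 + 17 = 81, the angle opposite AB is not acute, so the smallest enclosing circle has AB as diameter.
Centre = midpoint of AB = (0, 1.5), r² = 145/4 = 36.25.
r = √(36.25) ≈ 6.021.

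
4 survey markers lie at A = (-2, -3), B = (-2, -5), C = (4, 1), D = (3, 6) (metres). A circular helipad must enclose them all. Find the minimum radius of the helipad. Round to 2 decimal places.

6.04

The minimum enclosing circle of a finite set is fixed by two of the points (as a diameter) or three (as a circumcircle).
The farthest pair is B–D with squared distance 146. The circle on this segment as diameter has centre (0.5, 0.5) and r² = 146/4 = 36.5.
Check A: distance² to centre = 18.5 ≤ 36.5, so it lies inside.
All remaining points lie in this disk, and no smaller disk contains both endpoints, so this is the minimum enclosing circle.
r = √(36.5) ≈ 6.04.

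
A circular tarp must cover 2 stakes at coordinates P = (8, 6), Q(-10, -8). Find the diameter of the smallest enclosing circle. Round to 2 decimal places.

22.80

The smallest circle enclosing two points has them as diameter endpoints.
Centre = midpoint = (-1, -1); r² = |PQ|²/4 = 520/4 = 130.
Diameter = 2r = 2√130 ≈ 22.80.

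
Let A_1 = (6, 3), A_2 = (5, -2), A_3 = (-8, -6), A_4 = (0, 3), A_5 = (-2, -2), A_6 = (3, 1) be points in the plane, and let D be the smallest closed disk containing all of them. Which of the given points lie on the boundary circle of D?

By Welzl's lemma the MEC is supported by two points (diametrically opposite) or three points (on a circumcircle).
The farthest pair is A_1–A_3 with squared distance 277. The circle on this segment as diameter has centre (-1, -1.5) and r² = 277/4 = 69.25.
Check A_2: distance² to centre = 36.25 ≤ 69.25, so it lies inside.
All remaining points lie in this disk, and no smaller disk contains both endpoints, so this is the minimum enclosing circle.
The points at distance exactly r from the centre are A_1, A_3 — 2 points.

A_1, A_3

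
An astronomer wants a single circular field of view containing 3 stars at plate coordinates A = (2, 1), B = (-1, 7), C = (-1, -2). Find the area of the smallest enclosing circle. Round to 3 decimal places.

63.617

Side lengths²: AB² = 45, AC² = 18, BC² = 81.
Since BC² = 81 ≥ 45 + 18 = 63, the angle opposite BC is not acute, so the smallest enclosing circle has BC as diameter.
Centre = midpoint of BC = (-1, 2.5), r² = 81/4 = 20.25.
Area = π·r² = π·20.25 ≈ 63.617.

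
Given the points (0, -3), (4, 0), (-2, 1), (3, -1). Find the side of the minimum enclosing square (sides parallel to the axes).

6

The bounding box has width 6 and height 4.
An axis-aligned square enclosing the set must have side ≥ max(width, height).
So the minimum side is max(6, 4) = 6.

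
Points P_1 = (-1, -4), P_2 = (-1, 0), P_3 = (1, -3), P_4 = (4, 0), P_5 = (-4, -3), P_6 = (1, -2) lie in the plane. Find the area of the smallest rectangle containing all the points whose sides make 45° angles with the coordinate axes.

27.5

In coordinates u = x + y, v = x − y the rectangle is axis-aligned; the map (x,y)→(u,v) scales areas by 2.
u-values: -5, -1, -2, 4, -7, -1; range = 4 − (-7) = 11.
v-values: 3, -1, 4, 4, -1, 3; range = 4 − (-1) = 5.
Area = (11 × 5) / 2 = 27.5.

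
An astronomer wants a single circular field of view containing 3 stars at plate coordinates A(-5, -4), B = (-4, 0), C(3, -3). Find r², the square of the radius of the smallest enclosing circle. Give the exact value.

32045/1922

Side lengths²: AB² = 17, AC² = 65, BC² = 58.
Since AC² = 65 < 58 + 17 = 75, the triangle is acute, so the smallest enclosing circle is the circumcircle.
Circumcentre = (-67/62, -177/62), r² = 32045/1922.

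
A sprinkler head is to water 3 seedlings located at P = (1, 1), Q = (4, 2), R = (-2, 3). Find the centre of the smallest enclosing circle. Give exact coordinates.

Side lengths²: PQ² = 10, PR² = 13, QR² = 37.
Since QR² = 37 ≥ 13 + 10 = 23, the angle opposite QR is not acute, so the smallest enclosing circle has QR as diameter.
Centre = midpoint of QR = (1, 2.5), r² = 37/4 = 9.25.
Centre = (1, 2.5).

(1, 2.5)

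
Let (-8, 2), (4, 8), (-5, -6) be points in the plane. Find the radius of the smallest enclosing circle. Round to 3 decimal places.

8.322

Call the three points A, B, C in the order given.
Side lengths²: AB² = 180, AC² = 73, BC² = 277.
Since BC² = 277 ≥ 180 + 73 = 253, the angle opposite BC is not acute, so the smallest enclosing circle has BC as diameter.
Centre = midpoint of BC = (-0.5, 1), r² = 277/4 = 69.25.
r = √(69.25) ≈ 8.322.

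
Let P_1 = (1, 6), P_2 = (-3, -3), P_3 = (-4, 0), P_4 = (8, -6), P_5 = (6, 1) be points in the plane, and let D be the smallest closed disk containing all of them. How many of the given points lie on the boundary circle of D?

The minimum enclosing circle of a finite set is fixed by two of the points (as a diameter) or three (as a circumcircle).
The minimum enclosing circle is determined by three boundary points: P_1, P_3, P_4.
Their circumcentre is (105/34, -14/17) with r² = 58865/1156.
The farthest remaining point P_2 is at distance² 48325/1156 ≤ 58865/1156.
The points at distance exactly r from the centre are P_1, P_3, P_4 — 3 points.

3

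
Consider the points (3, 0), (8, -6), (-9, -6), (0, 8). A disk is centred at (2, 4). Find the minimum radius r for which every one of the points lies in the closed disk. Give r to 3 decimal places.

14.866

The required radius is the distance from (2, 4) to the farthest point.
Squared distances: 17, 136, 221, 20.
Maximum is 221, attained at (-9, -6).
r = √221 ≈ 14.866.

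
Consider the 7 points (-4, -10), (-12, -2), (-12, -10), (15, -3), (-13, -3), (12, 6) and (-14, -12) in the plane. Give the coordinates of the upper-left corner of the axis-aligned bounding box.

(-14, 6)

x-range [-14, 15], y-range [-12, 6].
The upper-left corner is (-14, 6).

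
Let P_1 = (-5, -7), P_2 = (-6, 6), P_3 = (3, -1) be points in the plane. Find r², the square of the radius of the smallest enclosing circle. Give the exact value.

5525/121

Side lengths²: P_1P_2² = 170, P_1P_3² = 100, P_2P_3² = 130.
Since P_1P_2² = 170 < 130 + 100 = 230, the triangle is acute, so the smallest enclosing circle is the circumcircle.
Circumcentre = (-41/11, -4/11), r² = 5525/121.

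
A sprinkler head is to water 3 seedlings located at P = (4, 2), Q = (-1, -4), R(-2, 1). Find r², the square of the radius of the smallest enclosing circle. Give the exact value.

Side lengths²: PQ² = 61, PR² = 37, QR² = 26.
Since PQ² = 61 < 37 + 26 = 63, the triangle is acute, so the smallest enclosing circle is the circumcircle.
Circumcentre = (87/62, -57/62), r² = 29341/1922.

29341/1922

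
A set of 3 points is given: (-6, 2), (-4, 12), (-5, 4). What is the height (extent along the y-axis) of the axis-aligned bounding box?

10

max y = 12, min y = 2, so height = 10.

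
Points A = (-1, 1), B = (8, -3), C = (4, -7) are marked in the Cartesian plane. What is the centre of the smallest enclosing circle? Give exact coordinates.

Side lengths²: AB² = 97, AC² = 89, BC² = 32.
Since AB² = 97 < 89 + 32 = 121, the triangle is acute, so the smallest enclosing circle is the circumcircle.
Circumcentre = (79/26, -53/26), r² = 8633/338.
Centre = (79/26, -53/26).

(79/26, -53/26)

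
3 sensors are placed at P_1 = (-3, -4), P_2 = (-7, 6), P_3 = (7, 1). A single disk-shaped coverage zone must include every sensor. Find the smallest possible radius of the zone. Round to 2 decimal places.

Side lengths²: P_1P_2² = 116, P_1P_3² = 125, P_2P_3² = 221.
Since P_2P_3² = 221 < 125 + 116 = 241, the triangle is acute, so the smallest enclosing circle is the circumcircle.
Circumcentre = (-5/24, 35/12), r² = 32045/576.
r = √(32045/576) ≈ 7.46.

7.46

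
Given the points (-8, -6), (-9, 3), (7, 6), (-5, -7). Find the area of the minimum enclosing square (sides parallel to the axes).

The bounding box has width 16 and height 13.
An axis-aligned square enclosing the set must have side ≥ max(width, height).
So the minimum side is max(16, 13) = 16.
Area = 16² = 256.

256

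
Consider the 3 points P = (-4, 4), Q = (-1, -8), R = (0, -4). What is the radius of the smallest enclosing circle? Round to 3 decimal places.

Side lengths²: PQ² = 153, PR² = 80, QR² = 17.
Since PQ² = 153 ≥ 80 + 17 = 97, the angle opposite PQ is not acute, so the smallest enclosing circle has PQ as diameter.
Centre = midpoint of PQ = (-2.5, -2), r² = 153/4 = 38.25.
r = √(38.25) ≈ 6.185.

6.185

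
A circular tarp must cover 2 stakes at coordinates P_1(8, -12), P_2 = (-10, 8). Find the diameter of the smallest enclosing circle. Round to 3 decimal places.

26.907

The smallest circle enclosing two points has them as diameter endpoints.
Centre = midpoint = (-1, -2); r² = |P_1P_2|²/4 = 724/4 = 181.
Diameter = 2r = 2√181 ≈ 26.907.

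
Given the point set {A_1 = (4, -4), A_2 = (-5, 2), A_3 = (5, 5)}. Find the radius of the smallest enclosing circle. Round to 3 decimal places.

5.877

Side lengths²: A_1A_2² = 117, A_1A_3² = 82, A_2A_3² = 109.
Since A_1A_2² = 117 < 109 + 82 = 191, the triangle is acute, so the smallest enclosing circle is the circumcircle.
Circumcentre = (45/58, 53/58), r² = 58097/1682.
r = √(58097/1682) ≈ 5.877.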